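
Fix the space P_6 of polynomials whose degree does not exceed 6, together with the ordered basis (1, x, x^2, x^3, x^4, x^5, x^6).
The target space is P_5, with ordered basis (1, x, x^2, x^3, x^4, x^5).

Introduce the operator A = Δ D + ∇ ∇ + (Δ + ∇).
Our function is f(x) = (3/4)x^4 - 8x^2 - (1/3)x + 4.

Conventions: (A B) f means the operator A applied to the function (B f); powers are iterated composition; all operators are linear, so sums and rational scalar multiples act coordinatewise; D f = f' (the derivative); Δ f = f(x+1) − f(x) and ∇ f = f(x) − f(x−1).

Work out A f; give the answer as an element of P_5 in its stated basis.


g(x) = 6x^3 + 18x^2 - 35x - 115/6

D f = 3x^3 - 16x - 1/3
Δ D f = 9x^2 + 9x - 13
∇ f = 3x^3 - (9/2)x^2 - 13x + 83/12
∇ ∇ f = 9x^2 - 18x - 11/2
Δ f = 3x^3 + (9/2)x^2 - 13x - 91/12
∇ f = 3x^3 - (9/2)x^2 - 13x + 83/12
(Δ + ∇) f = 6x^3 - 26x - 2/3
(Δ D + ∇ ∇ + (Δ + ∇)) f = 6x^3 + 18x^2 - 35x - 115/6


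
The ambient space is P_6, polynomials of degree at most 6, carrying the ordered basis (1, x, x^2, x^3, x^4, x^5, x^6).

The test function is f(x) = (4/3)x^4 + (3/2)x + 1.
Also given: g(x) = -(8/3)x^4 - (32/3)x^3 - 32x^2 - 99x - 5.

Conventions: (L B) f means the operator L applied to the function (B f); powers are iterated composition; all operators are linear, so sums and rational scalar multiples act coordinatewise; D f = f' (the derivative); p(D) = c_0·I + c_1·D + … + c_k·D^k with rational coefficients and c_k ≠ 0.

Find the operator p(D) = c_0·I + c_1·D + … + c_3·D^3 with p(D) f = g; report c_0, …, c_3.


D^0 f = (4/3)x^4 + (3/2)x + 1
D^1 f = (16/3)x^3 + 3/2
D^2 f = 16x^2
D^3 f = 32x
matching coefficients of g against c_0 f + c_1 Df + … from the top degree down determines the c_i
solution: c_0 = -2, c_1 = -2, c_2 = -2, c_3 = -3

c_0 = -2, c_1 = -2, c_2 = -2, c_3 = -3


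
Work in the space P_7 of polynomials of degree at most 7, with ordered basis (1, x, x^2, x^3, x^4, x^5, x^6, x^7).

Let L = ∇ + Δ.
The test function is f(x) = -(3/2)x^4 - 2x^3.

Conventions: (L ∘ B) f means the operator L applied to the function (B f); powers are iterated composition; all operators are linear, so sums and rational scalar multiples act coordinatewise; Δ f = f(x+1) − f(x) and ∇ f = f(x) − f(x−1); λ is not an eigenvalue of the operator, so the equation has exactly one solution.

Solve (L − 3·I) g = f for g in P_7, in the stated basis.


g(x) = (1/2)x^4 + 2x^3 + 4x^2 + (20/3)x + 52/9

write g with unknown coordinates in the stated basis and equate coefficients in (L − 3·I) g = f
solving from the highest basis element down gives g = (1/2)x^4 + 2x^3 + 4x^2 + (20/3)x + 52/9
check: L g = 4x^3 + 12x^2 + 20x + 52/3
so L g − 3·g = -(3/2)x^4 - 2x^3 = f ✓


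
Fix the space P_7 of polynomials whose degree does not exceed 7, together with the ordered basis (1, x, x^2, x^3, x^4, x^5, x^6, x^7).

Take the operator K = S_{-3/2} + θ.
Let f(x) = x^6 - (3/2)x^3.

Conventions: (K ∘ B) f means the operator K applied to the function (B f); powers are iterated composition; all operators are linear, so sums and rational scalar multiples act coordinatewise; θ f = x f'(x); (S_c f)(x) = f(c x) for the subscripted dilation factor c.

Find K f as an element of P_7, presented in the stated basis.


g(x) = (1113/64)x^6 + (9/16)x^3

S_{-3/2} f = (729/64)x^6 + (81/16)x^3
θ f = 6x^6 - (9/2)x^3
(S_{-3/2} + θ) f = (1113/64)x^6 + (9/16)x^3


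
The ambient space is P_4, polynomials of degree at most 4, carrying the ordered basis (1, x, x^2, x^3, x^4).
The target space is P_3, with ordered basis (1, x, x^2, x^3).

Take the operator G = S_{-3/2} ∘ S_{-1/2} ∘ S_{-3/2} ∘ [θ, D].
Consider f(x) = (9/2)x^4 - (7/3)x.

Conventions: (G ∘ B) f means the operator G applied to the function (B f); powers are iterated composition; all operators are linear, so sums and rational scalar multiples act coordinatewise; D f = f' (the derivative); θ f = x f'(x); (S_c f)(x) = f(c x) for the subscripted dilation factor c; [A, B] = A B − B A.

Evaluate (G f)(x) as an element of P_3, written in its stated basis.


D f = 18x^3 - 7/3
θ D f = 54x^3
θ f = 18x^4 - (7/3)x
D θ f = 72x^3 - 7/3
[θ, D] f = -18x^3 + 7/3
S_{-3/2} [θ, D] f = (243/4)x^3 + 7/3
S_{-1/2} S_{-3/2} [θ, D] f = -(243/32)x^3 + 7/3
S_{-3/2} (S_{-1/2} ∘ S_{-3/2}) [θ, D] f = (6561/256)x^3 + 7/3

the result is g(x) = (6561/256)x^3 + 7/3


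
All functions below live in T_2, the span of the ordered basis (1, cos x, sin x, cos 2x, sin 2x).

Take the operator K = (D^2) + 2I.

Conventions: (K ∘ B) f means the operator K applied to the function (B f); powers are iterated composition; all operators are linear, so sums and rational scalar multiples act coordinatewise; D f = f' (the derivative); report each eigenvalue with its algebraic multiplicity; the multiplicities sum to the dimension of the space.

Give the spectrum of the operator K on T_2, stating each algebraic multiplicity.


λ = -2 (multiplicity 2), λ = 1 (multiplicity 2), λ = 2 (multiplicity 1)

image of 1: 2
image of cos x: cos x
image of sin x: sin x
image of cos 2x: -2cos 2x
image of sin 2x: -2sin 2x
the matrix is diagonal; its diagonal is (2, 1, 1, -2, -2)
for a triangular matrix the eigenvalues are the diagonal entries, with algebraic multiplicity their repetition count


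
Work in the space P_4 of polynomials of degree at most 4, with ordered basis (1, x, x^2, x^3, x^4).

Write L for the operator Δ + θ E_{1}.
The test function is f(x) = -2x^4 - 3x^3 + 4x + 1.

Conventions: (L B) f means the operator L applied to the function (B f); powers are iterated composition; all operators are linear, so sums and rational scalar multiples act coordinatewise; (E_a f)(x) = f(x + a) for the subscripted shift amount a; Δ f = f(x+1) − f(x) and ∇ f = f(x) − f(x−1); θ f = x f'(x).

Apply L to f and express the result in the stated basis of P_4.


the result is g(x) = -8x^4 - 41x^3 - 63x^2 - 30x - 1

Δ f = -8x^3 - 21x^2 - 17x - 1
E_{1} f = -2x^4 - 11x^3 - 21x^2 - 13x
θ E_{1} f = -8x^4 - 33x^3 - 42x^2 - 13x
(Δ + θ E_{1}) f = -8x^4 - 41x^3 - 63x^2 - 30x - 1


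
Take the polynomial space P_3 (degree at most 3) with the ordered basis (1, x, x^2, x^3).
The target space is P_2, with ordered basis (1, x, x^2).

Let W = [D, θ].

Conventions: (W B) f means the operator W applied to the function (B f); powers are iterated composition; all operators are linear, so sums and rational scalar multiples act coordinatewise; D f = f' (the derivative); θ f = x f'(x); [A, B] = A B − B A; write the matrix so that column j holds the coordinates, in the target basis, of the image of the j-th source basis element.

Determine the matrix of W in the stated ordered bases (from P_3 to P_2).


the matrix is [[0, 1, 0, 0]; [0, 0, 2, 0]; [0, 0, 0, 3]] (rows listed top to bottom)

image of 1: 0
image of x: 1
image of x^2: 2x
image of x^3: 3x^2
each image's coordinates form column j of the matrix


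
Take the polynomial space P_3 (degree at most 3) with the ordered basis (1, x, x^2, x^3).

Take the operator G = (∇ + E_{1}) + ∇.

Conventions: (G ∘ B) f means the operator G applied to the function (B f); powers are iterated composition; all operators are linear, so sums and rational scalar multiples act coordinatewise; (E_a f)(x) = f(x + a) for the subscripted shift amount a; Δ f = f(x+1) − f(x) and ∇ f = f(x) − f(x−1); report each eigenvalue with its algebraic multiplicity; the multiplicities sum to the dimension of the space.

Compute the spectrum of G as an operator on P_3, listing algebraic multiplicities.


image of 1: 1
image of x: x + 3
image of x^2: x^2 + 6x - 1
image of x^3: x^3 + 9x^2 - 3x + 3
the matrix is upper triangular; its diagonal is (1, 1, 1, 1)
for a triangular matrix the eigenvalues are the diagonal entries, with algebraic multiplicity their repetition count

λ = 1 (multiplicity 4)


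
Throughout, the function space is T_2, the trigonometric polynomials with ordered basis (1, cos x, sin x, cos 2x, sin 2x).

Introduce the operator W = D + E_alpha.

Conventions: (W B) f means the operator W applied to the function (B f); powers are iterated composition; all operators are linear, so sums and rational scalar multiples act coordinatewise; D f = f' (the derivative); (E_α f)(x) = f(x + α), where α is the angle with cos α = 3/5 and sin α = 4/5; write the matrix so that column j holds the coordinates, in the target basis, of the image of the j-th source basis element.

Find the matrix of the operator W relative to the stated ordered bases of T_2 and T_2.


image of 1: 1
image of cos x: (3/5)cos x - (9/5)sin x
image of sin x: (9/5)cos x + (3/5)sin x
image of cos 2x: -(7/25)cos 2x - (74/25)sin 2x
image of sin 2x: (74/25)cos 2x - (7/25)sin 2x
each image's coordinates form column j of the matrix

the matrix is [[1, 0, 0, 0, 0]; [0, 3/5, 9/5, 0, 0]; [0, -9/5, 3/5, 0, 0]; [0, 0, 0, -7/25, 74/25]; [0, 0, 0, -74/25, -7/25]] (rows listed top to bottom)


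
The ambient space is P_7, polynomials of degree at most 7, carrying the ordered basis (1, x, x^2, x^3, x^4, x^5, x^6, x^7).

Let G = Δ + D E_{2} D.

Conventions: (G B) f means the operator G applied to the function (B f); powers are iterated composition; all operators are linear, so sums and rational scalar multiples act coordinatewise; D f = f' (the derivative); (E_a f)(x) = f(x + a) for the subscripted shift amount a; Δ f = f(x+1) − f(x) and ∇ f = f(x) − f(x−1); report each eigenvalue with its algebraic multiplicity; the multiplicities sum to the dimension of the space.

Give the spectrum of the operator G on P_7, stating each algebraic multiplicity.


image of 1: 0
image of x: 1
image of x^2: 2x + 3
image of x^3: 3x^2 + 9x + 13
image of x^4: 4x^3 + 18x^2 + 52x + 49
image of x^5: 5x^4 + 30x^3 + 130x^2 + 245x + 161
image of x^6: 6x^5 + 45x^4 + 260x^3 + 735x^2 + 966x + 481
image of x^7: 7x^6 + 63x^5 + 455x^4 + 1715x^3 + 3381x^2 + 3367x + 1345
the matrix is upper triangular; its diagonal is (0, 0, 0, 0, 0, 0, 0, 0)
for a triangular matrix the eigenvalues are the diagonal entries, with algebraic multiplicity their repetition count

λ = 0 (multiplicity 8)


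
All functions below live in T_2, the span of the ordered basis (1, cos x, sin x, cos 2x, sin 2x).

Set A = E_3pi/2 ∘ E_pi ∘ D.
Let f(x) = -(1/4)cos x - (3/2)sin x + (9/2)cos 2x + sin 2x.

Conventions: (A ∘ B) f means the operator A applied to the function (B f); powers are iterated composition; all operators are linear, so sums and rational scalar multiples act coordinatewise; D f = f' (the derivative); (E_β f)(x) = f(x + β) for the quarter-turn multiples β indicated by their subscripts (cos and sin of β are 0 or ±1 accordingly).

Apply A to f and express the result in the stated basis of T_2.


D f = -(3/2)cos x + (1/4)sin x + 2cos 2x - 9sin 2x
E_pi D f = (3/2)cos x - (1/4)sin x + 2cos 2x - 9sin 2x
E_3pi/2 (E_pi ∘ D) f = (1/4)cos x + (3/2)sin x - 2cos 2x + 9sin 2x

the result is g(x) = (1/4)cos x + (3/2)sin x - 2cos 2x + 9sin 2x


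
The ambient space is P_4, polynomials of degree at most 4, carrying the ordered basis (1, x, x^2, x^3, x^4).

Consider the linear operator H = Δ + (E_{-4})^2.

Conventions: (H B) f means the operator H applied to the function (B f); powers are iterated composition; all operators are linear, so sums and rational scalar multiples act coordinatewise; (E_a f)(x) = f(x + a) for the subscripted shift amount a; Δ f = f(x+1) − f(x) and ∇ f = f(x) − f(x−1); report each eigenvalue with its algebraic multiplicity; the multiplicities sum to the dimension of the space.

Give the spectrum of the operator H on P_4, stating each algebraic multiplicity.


image of 1: 1
image of x: x - 7
image of x^2: x^2 - 14x + 65
image of x^3: x^3 - 21x^2 + 195x - 511
image of x^4: x^4 - 28x^3 + 390x^2 - 2044x + 4097
the matrix is upper triangular; its diagonal is (1, 1, 1, 1, 1)
for a triangular matrix the eigenvalues are the diagonal entries, with algebraic multiplicity their repetition count

λ = 1 (multiplicity 5)


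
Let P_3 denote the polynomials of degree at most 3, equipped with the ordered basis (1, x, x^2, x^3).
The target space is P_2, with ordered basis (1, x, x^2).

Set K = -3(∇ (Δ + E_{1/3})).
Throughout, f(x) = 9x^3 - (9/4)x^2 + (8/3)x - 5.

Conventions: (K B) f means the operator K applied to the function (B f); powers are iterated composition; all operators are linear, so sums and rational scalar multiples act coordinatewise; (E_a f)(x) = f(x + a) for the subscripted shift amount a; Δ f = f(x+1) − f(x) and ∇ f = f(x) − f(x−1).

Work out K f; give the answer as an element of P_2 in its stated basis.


Δ f = 27x^2 + (45/2)x + 113/12
E_{1/3} f = 9x^3 + (27/4)x^2 + (25/6)x - 145/36
(Δ + E_{1/3}) f = 9x^3 + (135/4)x^2 + (80/3)x + 97/18
∇ (Δ + E_{1/3}) f = 27x^2 + (81/2)x + 23/12
(-3(∇ (Δ + E_{1/3}))) f = -81x^2 - (243/2)x - 23/4

the image equals g(x) = -81x^2 - (243/2)x - 23/4


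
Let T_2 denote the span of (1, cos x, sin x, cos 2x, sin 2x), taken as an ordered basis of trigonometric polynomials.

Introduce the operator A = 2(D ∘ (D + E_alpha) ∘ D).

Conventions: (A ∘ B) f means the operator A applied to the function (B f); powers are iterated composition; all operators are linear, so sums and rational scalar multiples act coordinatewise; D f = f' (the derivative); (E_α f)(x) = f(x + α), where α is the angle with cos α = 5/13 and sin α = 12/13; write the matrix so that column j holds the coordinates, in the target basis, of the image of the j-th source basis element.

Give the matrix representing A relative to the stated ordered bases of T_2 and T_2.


image of 1: 0
image of cos x: -(10/13)cos x + (50/13)sin x
image of sin x: -(50/13)cos x - (10/13)sin x
image of cos 2x: (952/169)cos 2x + (3664/169)sin 2x
image of sin 2x: -(3664/169)cos 2x + (952/169)sin 2x
each image's coordinates form column j of the matrix

the matrix is [[0, 0, 0, 0, 0]; [0, -10/13, -50/13, 0, 0]; [0, 50/13, -10/13, 0, 0]; [0, 0, 0, 952/169, -3664/169]; [0, 0, 0, 3664/169, 952/169]] (rows listed top to bottom)


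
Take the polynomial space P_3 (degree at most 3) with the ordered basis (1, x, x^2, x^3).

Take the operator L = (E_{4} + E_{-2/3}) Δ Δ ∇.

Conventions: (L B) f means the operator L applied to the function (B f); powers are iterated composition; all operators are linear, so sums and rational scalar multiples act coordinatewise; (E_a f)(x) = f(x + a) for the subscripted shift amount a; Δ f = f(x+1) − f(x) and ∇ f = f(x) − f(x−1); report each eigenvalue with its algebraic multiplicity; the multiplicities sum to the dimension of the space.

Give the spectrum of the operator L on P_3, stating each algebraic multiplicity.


λ = 0 (multiplicity 4)

image of 1: 0
image of x: 0
image of x^2: 0
image of x^3: 12
the matrix is upper triangular; its diagonal is (0, 0, 0, 0)
for a triangular matrix the eigenvalues are the diagonal entries, with algebraic multiplicity their repetition count


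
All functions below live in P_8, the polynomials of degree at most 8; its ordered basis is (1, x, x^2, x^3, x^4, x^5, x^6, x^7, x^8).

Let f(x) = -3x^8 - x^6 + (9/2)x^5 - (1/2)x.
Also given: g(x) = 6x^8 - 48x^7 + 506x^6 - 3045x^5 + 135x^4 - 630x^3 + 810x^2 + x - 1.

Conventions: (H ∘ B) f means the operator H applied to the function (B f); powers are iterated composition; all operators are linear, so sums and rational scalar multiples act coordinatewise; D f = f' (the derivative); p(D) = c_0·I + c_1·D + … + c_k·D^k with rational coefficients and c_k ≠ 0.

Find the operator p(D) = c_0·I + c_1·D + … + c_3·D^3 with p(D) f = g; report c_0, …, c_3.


p(D) = -2·I + 2·D − 3·D^2 + 3·D^3, i.e. c_0 = -2, c_1 = 2, c_2 = -3, c_3 = 3

D^0 f = -3x^8 - x^6 + (9/2)x^5 - (1/2)x
D^1 f = -24x^7 - 6x^5 + (45/2)x^4 - 1/2
D^2 f = -168x^6 - 30x^4 + 90x^3
D^3 f = -1008x^5 - 120x^3 + 270x^2
matching coefficients of g against c_0 f + c_1 Df + … from the top degree down determines the c_i
solution: c_0 = -2, c_1 = 2, c_2 = -3, c_3 = 3


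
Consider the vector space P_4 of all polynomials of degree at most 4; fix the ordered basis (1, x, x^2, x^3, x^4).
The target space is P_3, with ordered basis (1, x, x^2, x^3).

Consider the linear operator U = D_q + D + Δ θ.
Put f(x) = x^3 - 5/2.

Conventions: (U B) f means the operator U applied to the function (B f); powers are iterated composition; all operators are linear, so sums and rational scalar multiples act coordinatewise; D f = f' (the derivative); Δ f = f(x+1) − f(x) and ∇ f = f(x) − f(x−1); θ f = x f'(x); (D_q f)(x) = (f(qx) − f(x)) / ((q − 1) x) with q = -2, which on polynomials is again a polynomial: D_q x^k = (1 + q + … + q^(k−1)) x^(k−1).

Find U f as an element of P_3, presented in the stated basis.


g(x) = 15x^2 + 9x + 3

D_q f = 3x^2
D f = 3x^2
θ f = 3x^3
Δ θ f = 9x^2 + 9x + 3
(D_q + D + Δ θ) f = 15x^2 + 9x + 3


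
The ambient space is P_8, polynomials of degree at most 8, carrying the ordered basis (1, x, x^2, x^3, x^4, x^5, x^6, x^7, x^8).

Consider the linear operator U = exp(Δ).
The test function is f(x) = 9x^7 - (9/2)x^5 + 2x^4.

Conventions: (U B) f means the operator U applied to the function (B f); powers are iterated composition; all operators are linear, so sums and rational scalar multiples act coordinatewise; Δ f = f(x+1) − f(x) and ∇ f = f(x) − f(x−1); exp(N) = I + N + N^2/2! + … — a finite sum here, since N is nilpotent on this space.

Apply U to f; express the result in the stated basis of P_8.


the image equals g(x) = 9x^7 + 63x^6 + (747/2)x^5 + (3109/2)x^4 + 4643x^3 + 9627x^2 + (24983/2)x + 7689

order-1 term: 63x^6 + 189x^5 + (585/2)x^4 + 278x^3 + 156x^2 + (97/2)x + 13/2
order-2 term: 189x^5 + 945x^4 + 2160x^3 + 2712x^2 + (3639/2)x + 1027/2
order-3 term: 315x^4 + 1890x^3 + 4680x^2 + 5543x + 5217/2
order-4 term: 315x^3 + 1890x^2 + (8145/2)x + 3107
order-5 term: 189x^2 + 945x + 2511/2
order-6 term: 63x + 189
order-7 term: 9
the series for exp(Δ) f terminates at order 7
exp(Δ) f = 9x^7 + 63x^6 + (747/2)x^5 + (3109/2)x^4 + 4643x^3 + 9627x^2 + (24983/2)x + 7689


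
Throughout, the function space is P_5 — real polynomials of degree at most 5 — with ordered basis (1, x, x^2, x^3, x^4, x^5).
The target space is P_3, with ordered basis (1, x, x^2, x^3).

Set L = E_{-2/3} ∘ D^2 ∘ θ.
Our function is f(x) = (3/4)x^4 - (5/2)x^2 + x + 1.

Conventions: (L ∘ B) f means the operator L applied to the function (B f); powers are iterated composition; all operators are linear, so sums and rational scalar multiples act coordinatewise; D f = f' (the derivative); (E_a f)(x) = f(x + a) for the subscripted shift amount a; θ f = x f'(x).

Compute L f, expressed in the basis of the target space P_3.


θ f = 3x^4 - 5x^2 + x
D θ f = 12x^3 - 10x + 1
D D θ f = 36x^2 - 10
E_{-2/3} (D^2 ∘ θ) f = 36x^2 - 48x + 6

g(x) = 36x^2 - 48x + 6


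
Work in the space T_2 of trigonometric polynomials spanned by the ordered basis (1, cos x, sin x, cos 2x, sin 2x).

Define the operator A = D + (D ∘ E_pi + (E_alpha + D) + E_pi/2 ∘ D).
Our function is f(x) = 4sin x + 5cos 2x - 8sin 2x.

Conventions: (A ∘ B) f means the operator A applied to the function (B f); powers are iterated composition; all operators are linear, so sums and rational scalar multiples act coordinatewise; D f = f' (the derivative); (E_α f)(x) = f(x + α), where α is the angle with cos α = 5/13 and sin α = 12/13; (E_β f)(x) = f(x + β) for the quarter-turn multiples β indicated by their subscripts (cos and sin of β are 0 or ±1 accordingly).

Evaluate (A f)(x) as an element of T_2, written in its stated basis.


D f = 4cos x - 16cos 2x - 10sin 2x
E_pi f = -4sin x + 5cos 2x - 8sin 2x
D E_pi f = -4cos x - 16cos 2x - 10sin 2x
E_alpha f = (48/13)cos x + (20/13)sin x - (1555/169)cos 2x + (352/169)sin 2x
D f = 4cos x - 16cos 2x - 10sin 2x
(E_alpha + D) f = (100/13)cos x + (20/13)sin x - (4259/169)cos 2x - (1338/169)sin 2x
D f = 4cos x - 16cos 2x - 10sin 2x
E_pi/2 D f = -4sin x + 16cos 2x + 10sin 2x
(D ∘ E_pi + (E_alpha + D) + E_pi/2 ∘ D) f = (48/13)cos x - (32/13)sin x - (4259/169)cos 2x - (1338/169)sin 2x
(D + (D ∘ E_pi + (E_alpha + D) + E_pi/2 ∘ D)) f = (100/13)cos x - (32/13)sin x - (6963/169)cos 2x - (3028/169)sin 2x

the result is g(x) = (100/13)cos x - (32/13)sin x - (6963/169)cos 2x - (3028/169)sin 2x


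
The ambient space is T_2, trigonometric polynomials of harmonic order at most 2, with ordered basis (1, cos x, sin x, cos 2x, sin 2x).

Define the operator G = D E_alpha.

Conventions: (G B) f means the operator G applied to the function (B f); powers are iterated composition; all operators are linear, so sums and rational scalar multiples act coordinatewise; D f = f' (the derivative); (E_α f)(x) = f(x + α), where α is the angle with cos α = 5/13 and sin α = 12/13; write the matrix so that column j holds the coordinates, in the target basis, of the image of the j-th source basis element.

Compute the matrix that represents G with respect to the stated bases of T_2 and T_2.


the matrix is [[0, 0, 0, 0, 0]; [0, -12/13, 5/13, 0, 0]; [0, -5/13, -12/13, 0, 0]; [0, 0, 0, -240/169, -238/169]; [0, 0, 0, 238/169, -240/169]] (rows listed top to bottom)

image of 1: 0
image of cos x: -(12/13)cos x - (5/13)sin x
image of sin x: (5/13)cos x - (12/13)sin x
image of cos 2x: -(240/169)cos 2x + (238/169)sin 2x
image of sin 2x: -(238/169)cos 2x - (240/169)sin 2x
each image's coordinates form column j of the matrix


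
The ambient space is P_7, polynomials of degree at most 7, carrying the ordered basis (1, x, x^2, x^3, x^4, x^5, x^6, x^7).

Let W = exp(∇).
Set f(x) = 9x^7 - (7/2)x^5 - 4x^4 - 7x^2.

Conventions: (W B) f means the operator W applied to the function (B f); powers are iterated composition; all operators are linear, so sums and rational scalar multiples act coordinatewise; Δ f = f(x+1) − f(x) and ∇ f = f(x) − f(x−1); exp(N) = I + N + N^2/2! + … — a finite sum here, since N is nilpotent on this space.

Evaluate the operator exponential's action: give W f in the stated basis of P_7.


order-1 term: 63x^6 - 189x^5 + (595/2)x^4 - 296x^3 + 178x^2 - (151/2)x + 33/2
order-2 term: 189x^5 - 945x^4 + 2170x^3 - 2754x^2 + (3757/2)x - 1099/2
order-3 term: 315x^4 - 1890x^3 + 4690x^2 - 5581x + 5291/2
order-4 term: 315x^3 - 1890x^2 + (8155/2)x - 3119
order-5 term: 189x^2 - 945x + 2513/2
order-6 term: 63x - 189
order-7 term: 9
the series for exp(∇) f terminates at order 7
exp(∇) f = 9x^7 + 63x^6 - (7/2)x^5 - (673/2)x^4 + 299x^3 + 406x^2 - (1165/2)x + 70

the image equals g(x) = 9x^7 + 63x^6 - (7/2)x^5 - (673/2)x^4 + 299x^3 + 406x^2 - (1165/2)x + 70


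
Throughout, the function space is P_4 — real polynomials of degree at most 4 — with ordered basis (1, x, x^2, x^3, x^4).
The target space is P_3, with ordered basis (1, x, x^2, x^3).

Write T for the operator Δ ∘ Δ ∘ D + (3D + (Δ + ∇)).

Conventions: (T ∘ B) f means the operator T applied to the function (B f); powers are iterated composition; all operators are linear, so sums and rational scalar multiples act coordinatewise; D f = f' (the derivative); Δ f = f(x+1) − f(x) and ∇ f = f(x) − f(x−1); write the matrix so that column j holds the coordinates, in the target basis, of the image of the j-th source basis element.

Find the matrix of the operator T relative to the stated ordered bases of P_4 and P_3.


the matrix is [[0, 5, 0, 8, 24]; [0, 0, 10, 0, 32]; [0, 0, 0, 15, 0]; [0, 0, 0, 0, 20]] (rows listed top to bottom)

image of 1: 0
image of x: 5
image of x^2: 10x
image of x^3: 15x^2 + 8
image of x^4: 20x^3 + 32x + 24
each image's coordinates form column j of the matrix


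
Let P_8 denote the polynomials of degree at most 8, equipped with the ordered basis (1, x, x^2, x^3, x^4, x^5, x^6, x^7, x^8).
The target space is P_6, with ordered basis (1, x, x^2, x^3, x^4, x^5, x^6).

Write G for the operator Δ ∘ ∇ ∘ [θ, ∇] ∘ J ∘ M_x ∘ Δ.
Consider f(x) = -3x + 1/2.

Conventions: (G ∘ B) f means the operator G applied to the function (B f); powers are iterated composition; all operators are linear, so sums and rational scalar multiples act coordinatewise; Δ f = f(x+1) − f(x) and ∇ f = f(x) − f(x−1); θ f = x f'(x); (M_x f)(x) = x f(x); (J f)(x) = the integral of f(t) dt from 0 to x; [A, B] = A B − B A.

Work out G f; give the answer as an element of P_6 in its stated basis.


Δ f = -3
M_x Δ f = -3x
J M_x Δ f = -(3/2)x^2
∇ (J ∘ M_x ∘ Δ) f = -3x + 3/2
θ ∇ (J ∘ M_x ∘ Δ) f = -3x
θ (J ∘ M_x ∘ Δ) f = -3x^2
∇ θ (J ∘ M_x ∘ Δ) f = -6x + 3
[θ, ∇] (J ∘ M_x ∘ Δ) f = 3x - 3
∇ [θ, ∇] (J ∘ M_x ∘ Δ) f = 3
Δ ∇ [θ, ∇] (J ∘ M_x ∘ Δ) f = 0

the result is g(x) = 0


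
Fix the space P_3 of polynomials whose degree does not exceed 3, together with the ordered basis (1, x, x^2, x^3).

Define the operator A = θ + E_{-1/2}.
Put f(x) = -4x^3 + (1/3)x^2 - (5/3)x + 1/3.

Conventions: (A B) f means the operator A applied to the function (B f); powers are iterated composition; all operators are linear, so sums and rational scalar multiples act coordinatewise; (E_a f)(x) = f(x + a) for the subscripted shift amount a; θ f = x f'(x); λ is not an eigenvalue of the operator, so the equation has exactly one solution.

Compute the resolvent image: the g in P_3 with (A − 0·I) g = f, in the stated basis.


write g with unknown coordinates in the stated basis and equate coefficients in (A − 0·I) g = f
solving from the highest basis element down gives g = -x^3 - (7/18)x^2 - (47/72)x - 1/48
check: A g = -4x^3 + (1/3)x^2 - (5/3)x + 1/3
so A g − 0·g = -4x^3 + (1/3)x^2 - (5/3)x + 1/3 = f ✓

the result is g(x) = -x^3 - (7/18)x^2 - (47/72)x - 1/48


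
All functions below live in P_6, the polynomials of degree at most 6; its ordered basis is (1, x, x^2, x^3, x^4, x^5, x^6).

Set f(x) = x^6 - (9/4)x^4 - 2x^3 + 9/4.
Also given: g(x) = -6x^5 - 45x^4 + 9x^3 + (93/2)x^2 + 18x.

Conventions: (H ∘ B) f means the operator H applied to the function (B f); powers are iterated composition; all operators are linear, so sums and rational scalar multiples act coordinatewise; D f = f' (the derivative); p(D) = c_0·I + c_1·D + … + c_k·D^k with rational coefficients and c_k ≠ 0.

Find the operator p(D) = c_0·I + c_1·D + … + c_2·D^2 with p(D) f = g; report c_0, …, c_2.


D^0 f = x^6 - (9/4)x^4 - 2x^3 + 9/4
D^1 f = 6x^5 - 9x^3 - 6x^2
D^2 f = 30x^4 - 27x^2 - 12x
matching coefficients of g against c_0 f + c_1 Df + … from the top degree down determines the c_i
solution: c_0 = 0, c_1 = -1, c_2 = -3/2

p(D) = -D − (3/2)·D^2, i.e. c_0 = 0, c_1 = -1, c_2 = -3/2


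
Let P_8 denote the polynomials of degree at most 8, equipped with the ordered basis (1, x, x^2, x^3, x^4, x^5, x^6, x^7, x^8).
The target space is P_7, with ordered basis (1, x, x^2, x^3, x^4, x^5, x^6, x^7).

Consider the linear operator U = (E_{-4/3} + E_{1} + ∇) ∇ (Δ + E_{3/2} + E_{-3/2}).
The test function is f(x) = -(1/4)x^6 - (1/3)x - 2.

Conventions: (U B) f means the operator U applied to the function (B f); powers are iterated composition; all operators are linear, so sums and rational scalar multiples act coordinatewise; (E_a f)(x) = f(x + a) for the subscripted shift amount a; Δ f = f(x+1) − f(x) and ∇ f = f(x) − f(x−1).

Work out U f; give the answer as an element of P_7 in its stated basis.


g(x) = -6x^5 - 10x^4 - (625/3)x^3 + (1055/18)x^2 - (133621/216)x + 292993/1296

Δ f = -(3/2)x^5 - (15/4)x^4 - 5x^3 - (15/4)x^2 - (3/2)x - 7/12
E_{3/2} f = -(1/4)x^6 - (9/4)x^5 - (135/16)x^4 - (135/8)x^3 - (1215/64)x^2 - (2251/192)x - 1369/256
E_{-3/2} f = -(1/4)x^6 + (9/4)x^5 - (135/16)x^4 + (135/8)x^3 - (1215/64)x^2 + (2123/192)x - 1113/256
(Δ + E_{3/2} + E_{-3/2}) f = -(1/2)x^6 - (3/2)x^5 - (165/8)x^4 - 5x^3 - (1335/32)x^2 - (13/6)x - 3947/384
∇ (Δ + E_{3/2} + E_{-3/2}) f = -3x^5 - (155/2)x^3 + (405/4)x^2 - (2343/16)x + 5201/96
E_{-4/3} ∇ (Δ + E_{3/2} + E_{-3/2}) f = -3x^5 + 20x^4 - (785/6)x^3 + (17365/36)x^2 - (378941/432)x + 1622003/2592
E_{1} ∇ (Δ + E_{3/2} + E_{-3/2}) f = -3x^5 - 15x^4 - (215/2)x^3 - (645/4)x^2 - (3063/16)x - 6865/96
∇ ∇ (Δ + E_{3/2} + E_{-3/2}) f = -15x^4 + 30x^3 - (525/2)x^2 + 450x - 5251/16
(E_{-4/3} + E_{1} + ∇) ∇ (Δ + E_{3/2} + E_{-3/2}) f = -6x^5 - 10x^4 - (625/3)x^3 + (1055/18)x^2 - (133621/216)x + 292993/1296


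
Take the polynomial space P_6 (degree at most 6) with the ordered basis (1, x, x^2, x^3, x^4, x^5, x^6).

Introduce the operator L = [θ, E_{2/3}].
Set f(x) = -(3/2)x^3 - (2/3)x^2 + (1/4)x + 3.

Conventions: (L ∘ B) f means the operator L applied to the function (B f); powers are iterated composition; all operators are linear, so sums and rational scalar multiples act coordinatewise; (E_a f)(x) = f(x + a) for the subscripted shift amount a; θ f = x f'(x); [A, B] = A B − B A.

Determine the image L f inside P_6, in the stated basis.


g(x) = 3x^2 + (44/9)x + 95/54

E_{2/3} f = -(3/2)x^3 - (11/3)x^2 - (95/36)x + 131/54
θ E_{2/3} f = -(9/2)x^3 - (22/3)x^2 - (95/36)x
θ f = -(9/2)x^3 - (4/3)x^2 + (1/4)x
E_{2/3} θ f = -(9/2)x^3 - (31/3)x^2 - (271/36)x - 95/54
[θ, E_{2/3}] f = 3x^2 + (44/9)x + 95/54


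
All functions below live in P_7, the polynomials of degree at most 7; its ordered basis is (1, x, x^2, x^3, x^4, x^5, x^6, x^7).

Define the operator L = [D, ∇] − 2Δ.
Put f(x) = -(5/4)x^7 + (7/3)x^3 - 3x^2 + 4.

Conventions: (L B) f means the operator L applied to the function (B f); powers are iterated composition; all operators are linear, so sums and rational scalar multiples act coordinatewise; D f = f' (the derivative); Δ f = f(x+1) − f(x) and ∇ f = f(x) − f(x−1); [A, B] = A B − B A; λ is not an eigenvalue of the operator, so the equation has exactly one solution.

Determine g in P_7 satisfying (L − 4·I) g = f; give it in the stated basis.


write g with unknown coordinates in the stated basis and equate coefficients in (L − 4·I) g = f
solving from the highest basis element down gives g = (5/16)x^7 - (35/32)x^6 + (175/64)x^4 - (7/12)x^3 - (53/32)x^2 - (3/4)x - 185/384
check: L g = -(35/8)x^6 + (175/16)x^4 - (77/8)x^2 - 3x + 199/96
so L g − 4·g = -(5/4)x^7 + (7/3)x^3 - 3x^2 + 4 = f ✓

g(x) = (5/16)x^7 - (35/32)x^6 + (175/64)x^4 - (7/12)x^3 - (53/32)x^2 - (3/4)x - 185/384


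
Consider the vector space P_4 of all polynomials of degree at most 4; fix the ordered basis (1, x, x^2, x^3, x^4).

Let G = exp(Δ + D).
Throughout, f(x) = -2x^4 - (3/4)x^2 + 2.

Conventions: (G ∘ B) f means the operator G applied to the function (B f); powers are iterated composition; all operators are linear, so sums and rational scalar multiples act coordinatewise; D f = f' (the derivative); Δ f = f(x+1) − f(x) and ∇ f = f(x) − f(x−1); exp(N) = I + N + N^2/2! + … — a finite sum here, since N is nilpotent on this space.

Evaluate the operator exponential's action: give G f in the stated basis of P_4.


the result is g(x) = -2x^4 - 16x^3 - (243/4)x^2 - 123x - 423/4

order-1 term: -16x^3 - 12x^2 - 11x - 11/4
order-2 term: -48x^2 - 48x - 25
order-3 term: -64x - 48
order-4 term: -32
the series for exp(Δ + D) f terminates at order 4
exp(Δ + D) f = -2x^4 - 16x^3 - (243/4)x^2 - 123x - 423/4


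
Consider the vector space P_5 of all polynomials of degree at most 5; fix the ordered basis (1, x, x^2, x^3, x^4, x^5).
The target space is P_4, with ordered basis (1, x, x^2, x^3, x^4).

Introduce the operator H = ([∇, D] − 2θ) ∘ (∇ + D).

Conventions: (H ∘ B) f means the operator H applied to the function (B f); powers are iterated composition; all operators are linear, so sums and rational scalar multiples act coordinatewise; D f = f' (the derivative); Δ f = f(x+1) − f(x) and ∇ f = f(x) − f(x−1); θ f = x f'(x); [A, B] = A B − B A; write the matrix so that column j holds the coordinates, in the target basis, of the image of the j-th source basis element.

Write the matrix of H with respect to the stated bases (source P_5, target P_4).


image of 1: 0
image of x: 0
image of x^2: -8x
image of x^3: -24x^2 + 6x
image of x^4: -48x^3 + 24x^2 - 8x
image of x^5: -80x^4 + 60x^3 - 40x^2 + 10x
each image's coordinates form column j of the matrix

the matrix is [[0, 0, 0, 0, 0, 0]; [0, 0, -8, 6, -8, 10]; [0, 0, 0, -24, 24, -40]; [0, 0, 0, 0, -48, 60]; [0, 0, 0, 0, 0, -80]] (rows listed top to bottom)


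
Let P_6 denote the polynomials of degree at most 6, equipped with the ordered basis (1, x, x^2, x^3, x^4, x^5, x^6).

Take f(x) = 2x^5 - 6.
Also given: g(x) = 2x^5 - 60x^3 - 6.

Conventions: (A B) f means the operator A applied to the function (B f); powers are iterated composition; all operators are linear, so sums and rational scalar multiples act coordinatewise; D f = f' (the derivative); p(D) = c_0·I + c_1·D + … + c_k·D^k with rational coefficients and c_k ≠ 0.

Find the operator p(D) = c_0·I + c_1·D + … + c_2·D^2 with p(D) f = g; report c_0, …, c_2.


p(D) = I − (3/2)·D^2, i.e. c_0 = 1, c_1 = 0, c_2 = -3/2

D^0 f = 2x^5 - 6
D^1 f = 10x^4
D^2 f = 40x^3
matching coefficients of g against c_0 f + c_1 Df + … from the top degree down determines the c_i
solution: c_0 = 1, c_1 = 0, c_2 = -3/2


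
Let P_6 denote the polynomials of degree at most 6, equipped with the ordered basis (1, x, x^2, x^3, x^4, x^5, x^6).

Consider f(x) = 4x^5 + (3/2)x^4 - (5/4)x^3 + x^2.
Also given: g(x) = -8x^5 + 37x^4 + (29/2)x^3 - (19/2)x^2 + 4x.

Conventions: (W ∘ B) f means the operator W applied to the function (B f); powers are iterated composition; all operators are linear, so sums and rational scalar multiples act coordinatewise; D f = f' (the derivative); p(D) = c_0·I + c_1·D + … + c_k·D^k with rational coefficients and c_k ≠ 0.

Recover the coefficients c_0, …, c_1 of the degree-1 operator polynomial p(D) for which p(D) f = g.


c_0 = -2, c_1 = 2

D^0 f = 4x^5 + (3/2)x^4 - (5/4)x^3 + x^2
D^1 f = 20x^4 + 6x^3 - (15/4)x^2 + 2x
matching coefficients of g against c_0 f + c_1 Df + … from the top degree down determines the c_i
solution: c_0 = -2, c_1 = 2


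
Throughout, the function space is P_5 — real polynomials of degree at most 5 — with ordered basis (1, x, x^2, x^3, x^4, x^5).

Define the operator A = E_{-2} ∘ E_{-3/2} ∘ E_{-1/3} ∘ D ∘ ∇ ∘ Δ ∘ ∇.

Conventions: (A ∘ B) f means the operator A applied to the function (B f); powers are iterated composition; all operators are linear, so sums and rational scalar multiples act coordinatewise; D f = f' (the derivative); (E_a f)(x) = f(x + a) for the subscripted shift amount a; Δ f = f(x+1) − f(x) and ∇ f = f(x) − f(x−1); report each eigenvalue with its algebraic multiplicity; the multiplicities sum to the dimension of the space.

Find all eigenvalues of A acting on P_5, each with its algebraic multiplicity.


λ = 0 (multiplicity 6)

image of 1: 0
image of x: 0
image of x^2: 0
image of x^3: 0
image of x^4: 24
image of x^5: 120x - 520
the matrix is upper triangular; its diagonal is (0, 0, 0, 0, 0, 0)
for a triangular matrix the eigenvalues are the diagonal entries, with algebraic multiplicity their repetition count


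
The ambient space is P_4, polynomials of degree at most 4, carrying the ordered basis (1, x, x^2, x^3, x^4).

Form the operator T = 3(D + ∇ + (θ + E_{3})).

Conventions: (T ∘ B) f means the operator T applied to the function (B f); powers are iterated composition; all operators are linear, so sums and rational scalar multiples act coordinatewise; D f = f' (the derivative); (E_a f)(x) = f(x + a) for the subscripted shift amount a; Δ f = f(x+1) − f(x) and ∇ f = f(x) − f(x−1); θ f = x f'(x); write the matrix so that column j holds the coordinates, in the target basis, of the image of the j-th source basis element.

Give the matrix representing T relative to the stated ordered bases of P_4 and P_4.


the matrix is [[3, 15, 24, 84, 240]; [0, 6, 30, 72, 336]; [0, 0, 9, 45, 144]; [0, 0, 0, 12, 60]; [0, 0, 0, 0, 15]] (rows listed top to bottom)

image of 1: 3
image of x: 6x + 15
image of x^2: 9x^2 + 30x + 24
image of x^3: 12x^3 + 45x^2 + 72x + 84
image of x^4: 15x^4 + 60x^3 + 144x^2 + 336x + 240
each image's coordinates form column j of the matrix


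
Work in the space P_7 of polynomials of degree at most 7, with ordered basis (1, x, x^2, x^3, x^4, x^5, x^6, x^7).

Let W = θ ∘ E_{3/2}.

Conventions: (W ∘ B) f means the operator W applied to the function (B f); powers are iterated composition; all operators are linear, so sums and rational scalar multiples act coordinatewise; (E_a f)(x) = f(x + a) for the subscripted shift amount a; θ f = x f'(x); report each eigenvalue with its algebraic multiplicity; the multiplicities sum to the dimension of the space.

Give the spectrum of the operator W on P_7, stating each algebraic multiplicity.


image of 1: 0
image of x: x
image of x^2: 2x^2 + 3x
image of x^3: 3x^3 + 9x^2 + (27/4)x
image of x^4: 4x^4 + 18x^3 + 27x^2 + (27/2)x
image of x^5: 5x^5 + 30x^4 + (135/2)x^3 + (135/2)x^2 + (405/16)x
image of x^6: 6x^6 + 45x^5 + 135x^4 + (405/2)x^3 + (1215/8)x^2 + (729/16)x
image of x^7: 7x^7 + 63x^6 + (945/4)x^5 + (945/2)x^4 + (8505/16)x^3 + (5103/16)x^2 + (5103/64)x
the matrix is upper triangular; its diagonal is (0, 1, 2, 3, 4, 5, 6, 7)
for a triangular matrix the eigenvalues are the diagonal entries, with algebraic multiplicity their repetition count

λ = 0 (multiplicity 1), λ = 1 (multiplicity 1), λ = 2 (multiplicity 1), λ = 3 (multiplicity 1), λ = 4 (multiplicity 1), λ = 5 (multiplicity 1), λ = 6 (multiplicity 1), λ = 7 (multiplicity 1)


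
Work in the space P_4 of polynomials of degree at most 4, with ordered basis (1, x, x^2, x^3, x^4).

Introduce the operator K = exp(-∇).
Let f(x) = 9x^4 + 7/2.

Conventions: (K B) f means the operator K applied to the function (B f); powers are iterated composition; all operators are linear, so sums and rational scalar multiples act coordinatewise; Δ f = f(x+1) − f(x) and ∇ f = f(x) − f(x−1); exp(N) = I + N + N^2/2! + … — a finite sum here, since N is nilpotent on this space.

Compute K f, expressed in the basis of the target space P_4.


the image equals g(x) = 9x^4 - 36x^3 + 108x^2 - 180x + 277/2

order-1 term: -36x^3 + 54x^2 - 36x + 9
order-2 term: 54x^2 - 108x + 63
order-3 term: -36x + 54
order-4 term: 9
the series for exp(-∇) f terminates at order 4
exp(-∇) f = 9x^4 - 36x^3 + 108x^2 - 180x + 277/2


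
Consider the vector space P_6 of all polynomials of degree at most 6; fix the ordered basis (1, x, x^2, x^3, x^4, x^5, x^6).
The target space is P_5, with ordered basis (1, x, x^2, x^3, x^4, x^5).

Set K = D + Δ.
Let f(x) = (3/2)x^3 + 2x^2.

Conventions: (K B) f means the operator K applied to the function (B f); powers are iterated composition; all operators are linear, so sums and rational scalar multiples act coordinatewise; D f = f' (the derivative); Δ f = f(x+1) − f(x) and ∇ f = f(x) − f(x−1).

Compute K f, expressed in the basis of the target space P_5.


the image equals g(x) = 9x^2 + (25/2)x + 7/2

D f = (9/2)x^2 + 4x
Δ f = (9/2)x^2 + (17/2)x + 7/2
(D + Δ) f = 9x^2 + (25/2)x + 7/2


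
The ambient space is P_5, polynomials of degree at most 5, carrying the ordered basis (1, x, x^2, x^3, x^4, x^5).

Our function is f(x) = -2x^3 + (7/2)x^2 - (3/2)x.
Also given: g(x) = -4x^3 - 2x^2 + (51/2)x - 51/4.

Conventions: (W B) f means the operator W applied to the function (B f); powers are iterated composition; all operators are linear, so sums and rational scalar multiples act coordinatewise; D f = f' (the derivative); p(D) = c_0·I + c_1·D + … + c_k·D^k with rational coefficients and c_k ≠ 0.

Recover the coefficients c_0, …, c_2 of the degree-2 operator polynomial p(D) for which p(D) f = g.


c_0 = 2, c_1 = 3/2, c_2 = -3/2

D^0 f = -2x^3 + (7/2)x^2 - (3/2)x
D^1 f = -6x^2 + 7x - 3/2
D^2 f = -12x + 7
matching coefficients of g against c_0 f + c_1 Df + … from the top degree down determines the c_i
solution: c_0 = 2, c_1 = 3/2, c_2 = -3/2


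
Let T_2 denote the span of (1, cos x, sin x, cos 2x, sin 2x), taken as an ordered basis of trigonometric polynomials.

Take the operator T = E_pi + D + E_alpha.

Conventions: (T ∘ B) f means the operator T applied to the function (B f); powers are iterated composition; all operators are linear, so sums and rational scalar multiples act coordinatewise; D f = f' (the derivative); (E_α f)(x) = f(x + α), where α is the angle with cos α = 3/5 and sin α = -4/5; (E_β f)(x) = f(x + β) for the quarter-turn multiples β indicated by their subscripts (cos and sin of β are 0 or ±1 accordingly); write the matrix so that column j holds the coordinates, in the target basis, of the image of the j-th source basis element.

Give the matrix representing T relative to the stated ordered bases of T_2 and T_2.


the matrix is [[2, 0, 0, 0, 0]; [0, -2/5, 1/5, 0, 0]; [0, -1/5, -2/5, 0, 0]; [0, 0, 0, 18/25, 26/25]; [0, 0, 0, -26/25, 18/25]] (rows listed top to bottom)

image of 1: 2
image of cos x: -(2/5)cos x - (1/5)sin x
image of sin x: (1/5)cos x - (2/5)sin x
image of cos 2x: (18/25)cos 2x - (26/25)sin 2x
image of sin 2x: (26/25)cos 2x + (18/25)sin 2x
each image's coordinates form column j of the matrix
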